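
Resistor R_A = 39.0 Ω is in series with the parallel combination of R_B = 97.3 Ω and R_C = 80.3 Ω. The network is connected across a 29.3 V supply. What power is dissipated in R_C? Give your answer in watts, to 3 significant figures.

Replace R_B and R_C with their parallel equivalent so the circuit becomes R_A in series with R_p.
R_p = (97.3×80.3)/(97.3+80.3) = 43.99 Ω
R_total = 39.0 + 43.99 = 82.99 Ω
I = V / R_total = 29.3 / 82.99 = 0.3530 A
Voltage across the parallel pair: V_p = I × R_p = 0.3530 × 43.99 = 15.53 V
R_C is across V_p, so use P = V²/R for that branch.
P_R_C = (15.53)² / 80.3 = 3.004 W

3.00 W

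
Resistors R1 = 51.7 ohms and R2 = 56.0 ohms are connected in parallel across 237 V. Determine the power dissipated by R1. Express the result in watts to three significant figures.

1090 W

Parallel branches share the same voltage; P = V²/R gives the branch power in one step.
P_R1 = V² / R1 = (237)² / 51.7 Ω = 1086 W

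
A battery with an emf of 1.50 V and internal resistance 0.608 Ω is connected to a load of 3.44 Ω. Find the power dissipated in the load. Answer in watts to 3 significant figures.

With r and R in series, I = ε/(r+R); the load dissipates I²R.
I = ε / (r + R) = 1.50 / (0.608 + 3.44) = 0.3706 A
P_load = I² R = (0.3706)² × 3.44 = 0.4723 W

0.472 W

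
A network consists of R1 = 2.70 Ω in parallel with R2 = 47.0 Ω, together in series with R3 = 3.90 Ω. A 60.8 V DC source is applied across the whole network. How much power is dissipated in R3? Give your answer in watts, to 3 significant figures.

First find R_p for the parallel pair, then treat R_p + R3 as a series loop.
R_p = (2.70×47.0)/(2.70+47.0) = 2.553 Ω
R_total = R_p + 3.90 = 2.553 + 3.90 = 6.453 Ω
I = V / R_total = 60.8 / 6.453 = 9.422 A
R3 carries the full series current, so P = I²R.
P_R3 = (9.422)² × 3.90 = 346.2 W

346 W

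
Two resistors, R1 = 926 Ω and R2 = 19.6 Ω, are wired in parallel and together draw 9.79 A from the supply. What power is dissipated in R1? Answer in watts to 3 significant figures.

Only the total current is stated, so first find the parallel equivalent to get the voltage across the combination.
1/R_eq = 1/926 + 1/19.6 ⇒ R_eq = 19.19 Ω
V = I_total × R_eq = 9.790 × 19.19 = 187.9 V
P_R1 = V² / R1 = (187.9)² / 926 = 38.13 W

38.1 W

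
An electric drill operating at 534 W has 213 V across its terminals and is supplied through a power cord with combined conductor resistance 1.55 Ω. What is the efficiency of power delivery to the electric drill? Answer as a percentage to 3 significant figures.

98.2 %

I = P / V = 534 / 213 = 2.507 A through the power cord.
P_line = I² R_line = (2.507)² × 1.55 = 9.742 W
P_source = P_load + P_line = 534.0 + 9.742 = 543.7 W
η = P_load / P_source = 534.0 / 543.7 = 0.9821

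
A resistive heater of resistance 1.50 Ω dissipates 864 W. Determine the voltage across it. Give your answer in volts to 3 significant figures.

The two known quantities fix the third via V = √(P R).
V = √(864 × 1.50) = 36.00 V

36.0 V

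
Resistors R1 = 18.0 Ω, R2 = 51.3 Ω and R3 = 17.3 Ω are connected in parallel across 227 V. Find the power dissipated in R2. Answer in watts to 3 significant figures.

Each parallel branch sees the full supply voltage, so P = V²/R applies directly to the target branch.
P_R2 = V² / R2 = (227)² / 51.3 Ω = 1004 W

1000 W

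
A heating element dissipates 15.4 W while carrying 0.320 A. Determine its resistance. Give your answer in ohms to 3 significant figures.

150 Ω

Rearranging the power relation for the two known quantities gives R = P / I².
R = 15.4 / (0.3200)² = 150.4 Ω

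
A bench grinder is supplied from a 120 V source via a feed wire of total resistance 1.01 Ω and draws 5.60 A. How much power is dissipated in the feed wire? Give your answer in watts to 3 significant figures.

31.7 W

The feed wire is a series resistance carrying the load current; its dissipation is I²R_line.
The feed wire carries the full 5.60 A.
P_line = I² R_line = (5.600)² × 1.01 = 31.67 W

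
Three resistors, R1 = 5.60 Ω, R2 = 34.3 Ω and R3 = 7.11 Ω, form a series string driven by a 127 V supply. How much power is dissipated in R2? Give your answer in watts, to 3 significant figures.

250 W

In a series string the same current flows through every resistor — find that current, then P = I²R for the one we want.
R_total = 5.60 + 34.3 + 7.11 = 47.01 Ω
I = V / R_total = 127 / 47.01 = 2.702 A
P_R2 = I² × R2 = (2.702)² × 34.3 = 250.3 W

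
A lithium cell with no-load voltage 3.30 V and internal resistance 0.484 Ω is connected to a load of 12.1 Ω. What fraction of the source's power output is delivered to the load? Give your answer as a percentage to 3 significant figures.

96.2 %

η = P_load/(P_load+P_int) = I²R/(I²R+I²r) = R/(R+r) — the I² cancels for series elements.
η = R / (R + r) = 12.1 / (12.1 + 0.484) = 0.9615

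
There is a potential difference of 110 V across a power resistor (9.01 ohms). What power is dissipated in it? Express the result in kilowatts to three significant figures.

1.34 kW

Voltage and resistance are given, so P = V²/R is the one-step route.
P = (110 V)² / 9.01 Ω = 1343 W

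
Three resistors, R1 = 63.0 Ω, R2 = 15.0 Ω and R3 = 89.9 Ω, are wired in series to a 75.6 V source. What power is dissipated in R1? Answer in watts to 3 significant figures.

12.8 W

Series elements share the same current, so find I first, then use P = I²R.
R_total = 63.0 + 15.0 + 89.9 = 167.9 Ω
I = V / R_total = 75.6 / 167.9 = 0.4503 A
P_R1 = I² × R1 = (0.4503)² × 63.0 = 12.77 W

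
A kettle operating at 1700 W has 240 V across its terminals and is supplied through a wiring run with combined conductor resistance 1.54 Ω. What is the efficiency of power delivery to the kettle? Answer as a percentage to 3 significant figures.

I = P / V = 1700 / 240 = 7.083 A through the wiring run.
P_line = I² R_line = (7.083)² × 1.54 = 77.27 W
P_source = P_load + P_line = 1700 + 77.27 = 1777 W
η = P_load / P_source = 1700 / 1777 = 0.9565

95.7 %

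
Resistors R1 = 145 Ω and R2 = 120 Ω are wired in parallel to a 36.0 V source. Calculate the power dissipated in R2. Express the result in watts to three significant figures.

10.8 W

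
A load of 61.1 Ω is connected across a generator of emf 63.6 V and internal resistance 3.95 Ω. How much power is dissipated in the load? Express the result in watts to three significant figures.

58.4 W

With r and R in series, I = ε/(r+R); the load dissipates I²R.
I = ε / (r + R) = 63.6 / (3.95 + 61.1) = 0.9777 A
P_load = I² R = (0.9777)² × 61.1 = 58.41 W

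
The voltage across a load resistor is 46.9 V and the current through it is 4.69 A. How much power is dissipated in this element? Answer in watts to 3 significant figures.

Since both terminal voltage and current are stated, P = V I gives the power in one step.
P = 46.9 V × 4.690 A = 220.0 W

220 W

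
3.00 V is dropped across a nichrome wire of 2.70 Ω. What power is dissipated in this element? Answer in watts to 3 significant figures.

3.33 W

V and R are stated; P = V²/R avoids computing the current.
P = (3.00 V)² / 2.70 Ω = 3.333 W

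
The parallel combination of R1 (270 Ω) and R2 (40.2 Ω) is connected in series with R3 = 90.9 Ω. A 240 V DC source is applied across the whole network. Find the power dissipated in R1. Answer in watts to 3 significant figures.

16.5 W

Reduce the parallel combination to a single R_p; the circuit then becomes R_p in series with the remaining resistor.
R_p = (270×40.2)/(270+40.2) = 34.99 Ω
R_total = R_p + 90.9 = 34.99 + 90.9 = 125.9 Ω
I = V / R_total = 240 / 125.9 = 1.906 A
Voltage across the parallel pair: V_p = I × R_p = 1.906 × 34.99 = 66.71 V
R1 sits across V_p; its power is V_p²/R.
P_R1 = (66.71)² / 270 = 16.48 W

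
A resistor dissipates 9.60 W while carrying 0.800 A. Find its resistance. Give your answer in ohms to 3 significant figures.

15.0 Ω

Inverting the appropriate power form: R = P / I².
R = 9.60 / (0.8000)² = 15.00 Ω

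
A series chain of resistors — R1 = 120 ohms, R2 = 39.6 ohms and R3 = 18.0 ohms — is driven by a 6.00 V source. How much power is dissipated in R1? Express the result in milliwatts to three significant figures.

In a series string the same current flows through every resistor — find that current, then P = I²R for the one we want.
R_total = 120 + 39.6 + 18.0 = 177.6 Ω
I = V / R_total = 6.00 / 177.6 = 0.03378 A
P_R1 = I² × R1 = (0.03378)² × 120 = 0.1370 W

137 mW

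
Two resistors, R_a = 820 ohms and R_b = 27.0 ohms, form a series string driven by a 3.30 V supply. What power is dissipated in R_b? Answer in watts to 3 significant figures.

0.000410 W

Since the resistors are in series they all carry the loop current I = V/R_total; the power in any one is I²R.
R_total = 820 + 27.0 = 847.0 Ω
I = V / R_total = 3.30 / 847.0 = 0.003896 A
P_R_b = I² × R_b = (0.003896)² × 27.0 = 0.0004098 W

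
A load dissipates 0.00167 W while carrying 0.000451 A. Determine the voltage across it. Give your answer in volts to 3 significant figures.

3.70 V

From P = V I = I²R = V²/R, with the two given quantities we get V = P / I.
V = 0.00167 / 0.0004510 = 3.703 V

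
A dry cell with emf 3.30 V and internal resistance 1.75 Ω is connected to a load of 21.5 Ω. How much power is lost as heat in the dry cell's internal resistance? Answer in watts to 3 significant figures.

0.0353 W

The source's internal resistance is just another series element carrying I; its dissipation is I²r.
I = ε / (r + R) = 3.30 / (1.75 + 21.5) = 0.1419 A
P_int = I² r = (0.1419)² × 1.75 = 0.03525 W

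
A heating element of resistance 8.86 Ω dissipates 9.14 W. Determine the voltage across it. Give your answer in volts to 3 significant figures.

9.00 V

From P = V I = I²R = V²/R, with the two given quantities we get V = √(P R).
V = √(9.14 × 8.86) = 8.999 V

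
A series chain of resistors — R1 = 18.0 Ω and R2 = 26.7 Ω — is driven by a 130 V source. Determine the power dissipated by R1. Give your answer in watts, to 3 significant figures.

152 W

In a series string the same current flows through every resistor — find that current, then P = I²R for the one we want.
R_total = 18.0 + 26.7 = 44.70 Ω
I = V / R_total = 130 / 44.70 = 2.908 A
P_R1 = I² × R1 = (2.908)² × 18.0 = 152.2 W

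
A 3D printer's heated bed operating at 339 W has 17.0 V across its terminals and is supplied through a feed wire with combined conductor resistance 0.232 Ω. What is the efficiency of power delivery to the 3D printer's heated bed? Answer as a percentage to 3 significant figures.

I = P / V = 339 / 17.0 = 19.94 A through the feed wire.
P_line = I² R_line = (19.94)² × 0.232 = 92.25 W
P_source = P_load + P_line = 339.0 + 92.25 = 431.3 W
η = P_load / P_source = 339.0 / 431.3 = 0.7861

78.6 %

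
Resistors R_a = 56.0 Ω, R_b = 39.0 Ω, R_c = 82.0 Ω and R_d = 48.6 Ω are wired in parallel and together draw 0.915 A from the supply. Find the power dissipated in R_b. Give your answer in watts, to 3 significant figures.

The branches share the same voltage, but only the total current is given — find V from the equivalent resistance first.
1/R_eq = 1/56.0 + 1/39.0 + 1/82.0 + 1/48.6 ⇒ R_eq = 13.11 Ω
V = I_total × R_eq = 0.9150 × 13.11 = 12.00 V
P_R_b = V² / R_b = (12.00)² / 39.0 = 3.690 W

3.69 W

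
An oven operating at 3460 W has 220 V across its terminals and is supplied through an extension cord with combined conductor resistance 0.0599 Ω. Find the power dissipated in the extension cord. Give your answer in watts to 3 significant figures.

14.8 W

The extension cord is a series resistance carrying the load current; its dissipation is I²R_line.
I = P / V = 3460 / 220 = 15.73 A through the extension cord.
P_line = I² R_line = (15.73)² × 0.0599 = 14.82 W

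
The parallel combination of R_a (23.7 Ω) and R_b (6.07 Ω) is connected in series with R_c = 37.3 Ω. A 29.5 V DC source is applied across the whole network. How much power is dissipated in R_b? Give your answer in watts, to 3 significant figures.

Combine R_a and R_b into their parallel equivalent first, reducing the network to two series resistors.
R_p = (23.7×6.07)/(23.7+6.07) = 4.832 Ω
R_total = R_p + 37.3 = 4.832 + 37.3 = 42.13 Ω
I = V / R_total = 29.5 / 42.13 = 0.7002 A
Voltage across the parallel pair: V_p = I × R_p = 0.7002 × 4.832 = 3.383 V
R_b has V_p across it, so P = V_p²/R_b.
P_R_b = (3.383)² / 6.07 = 1.886 W

1.89 W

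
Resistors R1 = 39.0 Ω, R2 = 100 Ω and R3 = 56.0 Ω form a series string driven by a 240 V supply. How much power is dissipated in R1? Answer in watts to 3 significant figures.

59.1 W

In a series string the same current flows through every resistor — find that current, then P = I²R for the one we want.
R_total = 39.0 + 100 + 56.0 = 195.0 Ω
I = V / R_total = 240 / 195.0 = 1.231 A
P_R1 = I² × R1 = (1.231)² × 39.0 = 59.08 W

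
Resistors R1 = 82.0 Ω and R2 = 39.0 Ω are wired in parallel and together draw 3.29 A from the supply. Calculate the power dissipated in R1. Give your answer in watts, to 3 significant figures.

The branches share the same voltage, but only the total current is given — find V from the equivalent resistance first.
1/R_eq = 1/82.0 + 1/39.0 ⇒ R_eq = 26.43 Ω
V = I_total × R_eq = 3.290 × 26.43 = 86.95 V
P_R1 = V² / R1 = (86.95)² / 82.0 = 92.21 W

92.2 W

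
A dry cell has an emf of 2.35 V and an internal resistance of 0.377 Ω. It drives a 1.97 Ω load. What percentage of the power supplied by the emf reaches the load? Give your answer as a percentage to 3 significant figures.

η = P_load/(P_load+P_int) = I²R/(I²R+I²r) = R/(R+r) — the I² cancels for series elements.
η = R / (R + r) = 1.97 / (1.97 + 0.377) = 0.8394

83.9 %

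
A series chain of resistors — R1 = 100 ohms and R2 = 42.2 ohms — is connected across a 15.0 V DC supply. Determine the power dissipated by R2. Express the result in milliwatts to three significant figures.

Every series element carries the same I. Get I from the total resistance, then P = I² × R2.
R_total = 100 + 42.2 = 142.2 Ω
I = V / R_total = 15.0 / 142.2 = 0.1055 A
P_R2 = I² × R2 = (0.1055)² × 42.2 = 0.4696 W

470 mW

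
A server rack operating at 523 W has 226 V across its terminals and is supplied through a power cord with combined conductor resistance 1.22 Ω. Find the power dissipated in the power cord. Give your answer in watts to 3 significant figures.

6.53 W

Line loss is just I²R for the cable — we know both I and R_line directly.
I = P / V = 523 / 226 = 2.314 A through the power cord.
P_line = I² R_line = (2.314)² × 1.22 = 6.534 W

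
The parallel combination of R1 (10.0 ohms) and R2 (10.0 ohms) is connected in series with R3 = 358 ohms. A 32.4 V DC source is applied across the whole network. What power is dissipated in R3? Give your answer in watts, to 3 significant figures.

First find R_p for the parallel pair, then treat R_p + R3 as a series loop.
R_p = (10.0×10.0)/(10.0+10.0) = 5.000 Ω
R_total = R_p + 358 = 5.000 + 358 = 363.0 Ω
I = V / R_total = 32.4 / 363.0 = 0.08926 A
All the supply current flows through R3; use P = I²R3.
P_R3 = (0.08926)² × 358 = 2.852 W

2.85 W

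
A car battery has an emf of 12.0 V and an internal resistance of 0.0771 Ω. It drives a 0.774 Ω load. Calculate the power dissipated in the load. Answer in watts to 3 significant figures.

154 W

With r and R in series, I = ε/(r+R); the load dissipates I²R.
I = ε / (r + R) = 12.0 / (0.0771 + 0.774) = 14.10 A
P_load = I² R = (14.10)² × 0.774 = 153.9 W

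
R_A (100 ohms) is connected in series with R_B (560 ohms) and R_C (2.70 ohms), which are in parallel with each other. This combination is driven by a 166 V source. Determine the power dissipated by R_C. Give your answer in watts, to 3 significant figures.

First combine the parallel branches into one equivalent R_p, then R_A + R_p is a series pair.
R_p = (560×2.70)/(560+2.70) = 2.687 Ω
R_total = 100 + 2.687 = 102.7 Ω
I = V / R_total = 166 / 102.7 = 1.617 A
Voltage across the parallel pair: V_p = I × R_p = 1.617 × 2.687 = 4.344 V
R_C is across V_p, so use P = V²/R for that branch.
P_R_C = (4.344)² / 2.70 = 6.988 W

6.99 W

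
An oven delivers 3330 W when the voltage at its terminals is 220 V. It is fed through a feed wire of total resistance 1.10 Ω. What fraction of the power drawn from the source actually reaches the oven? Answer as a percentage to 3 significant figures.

I = P / V = 3330 / 220 = 15.14 A through the feed wire.
P_line = I² R_line = (15.14)² × 1.10 = 252.0 W
P_source = P_load + P_line = 3330 + 252.0 = 3582 W
η = P_load / P_source = 3330 / 3582 = 0.9296

93.0 %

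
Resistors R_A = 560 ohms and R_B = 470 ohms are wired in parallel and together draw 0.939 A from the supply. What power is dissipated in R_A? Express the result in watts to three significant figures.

The branches share the same voltage, but only the total current is given — find V from the equivalent resistance first.
1/R_eq = 1/560 + 1/470 ⇒ R_eq = 255.5 Ω
V = I_total × R_eq = 0.9390 × 255.5 = 239.9 V
P_R_A = V² / R_A = (239.9)² / 560 = 102.8 W

103 W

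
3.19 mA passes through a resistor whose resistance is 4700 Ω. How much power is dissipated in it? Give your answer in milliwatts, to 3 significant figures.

47.8 mW

With I and R stated, P = I²R applies in one step.
P = (0.003190 A)² × 4700 Ω = 0.04783 W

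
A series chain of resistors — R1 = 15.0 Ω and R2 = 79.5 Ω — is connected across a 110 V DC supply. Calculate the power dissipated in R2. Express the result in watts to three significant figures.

108 W

Series elements share the same current, so find I first, then use P = I²R.
R_total = 15.0 + 79.5 = 94.50 Ω
I = V / R_total = 110 / 94.50 = 1.164 A
P_R2 = I² × R2 = (1.164)² × 79.5 = 107.7 W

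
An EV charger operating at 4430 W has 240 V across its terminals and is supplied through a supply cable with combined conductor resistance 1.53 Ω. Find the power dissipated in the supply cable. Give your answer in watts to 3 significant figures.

521 W

The supply cable is a series resistance carrying the load current; its dissipation is I²R_line.
I = P / V = 4430 / 240 = 18.46 A through the supply cable.
P_line = I² R_line = (18.46)² × 1.53 = 521.3 W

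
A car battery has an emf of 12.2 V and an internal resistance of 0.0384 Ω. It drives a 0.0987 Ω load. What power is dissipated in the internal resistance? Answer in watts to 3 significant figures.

r is in series with the load, so it carries the full circuit current — the loss in it is I²r.
I = ε / (r + R) = 12.2 / (0.0384 + 0.0987) = 88.99 A
P_int = I² r = (88.99)² × 0.0384 = 304.1 W

304 W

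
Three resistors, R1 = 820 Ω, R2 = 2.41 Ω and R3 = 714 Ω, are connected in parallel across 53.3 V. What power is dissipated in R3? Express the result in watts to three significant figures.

Parallel branches share the same voltage; P = V²/R gives the branch power in one step.
P_R3 = V² / R3 = (53.3)² / 714 Ω = 3.979 W

3.98 W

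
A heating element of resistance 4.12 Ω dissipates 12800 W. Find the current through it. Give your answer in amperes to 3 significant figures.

Rearranging the power relation for the two known quantities gives I = √(P / R).
I = √(12800 / 4.12) = 55.74 A

55.7 A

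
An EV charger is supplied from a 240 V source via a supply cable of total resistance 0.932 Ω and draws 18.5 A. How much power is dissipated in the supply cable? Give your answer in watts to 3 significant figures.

The supply cable is a series resistance carrying the load current; its dissipation is I²R_line.
The supply cable carries the full 18.5 A.
P_line = I² R_line = (18.50)² × 0.932 = 319.0 W

319 W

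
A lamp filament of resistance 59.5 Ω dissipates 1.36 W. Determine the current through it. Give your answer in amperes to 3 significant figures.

0.151 A

The two known quantities fix the third via I = √(P / R).
I = √(1.36 / 59.5) = 0.1512 A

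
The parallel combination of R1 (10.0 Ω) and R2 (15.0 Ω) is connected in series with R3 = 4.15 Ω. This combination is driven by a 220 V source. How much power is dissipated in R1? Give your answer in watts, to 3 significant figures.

Collapse the R1‖R2 pair into one equivalent R_p; then R_p and R3 form a series string.
R_p = (10.0×15.0)/(10.0+15.0) = 6.000 Ω
R_total = R_p + 4.15 = 6.000 + 4.15 = 10.15 Ω
I = V / R_total = 220 / 10.15 = 21.67 A
Voltage across the parallel pair: V_p = I × R_p = 21.67 × 6.000 = 130.0 V
R1 sits across V_p; its power is V_p²/R.
P_R1 = (130.0)² / 10.0 = 1691 W

1690 W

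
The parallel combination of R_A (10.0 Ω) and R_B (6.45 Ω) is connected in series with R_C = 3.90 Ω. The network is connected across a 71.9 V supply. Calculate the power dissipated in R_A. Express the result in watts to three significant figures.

Combine R_A and R_B into their parallel equivalent first, reducing the network to two series resistors.
R_p = (10.0×6.45)/(10.0+6.45) = 3.921 Ω
R_total = R_p + 3.90 = 3.921 + 3.90 = 7.821 Ω
I = V / R_total = 71.9 / 7.821 = 9.193 A
Voltage across the parallel pair: V_p = I × R_p = 9.193 × 3.921 = 36.05 V
R_A sits across V_p; its power is V_p²/R.
P_R_A = (36.05)² / 10.0 = 129.9 W

130 W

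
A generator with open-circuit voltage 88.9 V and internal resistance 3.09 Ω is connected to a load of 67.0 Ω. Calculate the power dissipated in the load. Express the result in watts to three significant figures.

108 W

Load and internal resistance form a series loop — compute the loop current, then the load power via I²R.
I = ε / (r + R) = 88.9 / (3.09 + 67.0) = 1.268 A
P_load = I² R = (1.268)² × 67.0 = 107.8 W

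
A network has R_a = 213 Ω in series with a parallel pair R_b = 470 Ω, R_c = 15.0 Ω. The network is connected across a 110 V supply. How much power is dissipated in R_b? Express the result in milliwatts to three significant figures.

First combine the parallel branches into one equivalent R_p, then R_a + R_p is a series pair.
R_p = (470×15.0)/(470+15.0) = 14.54 Ω
R_total = 213 + 14.54 = 227.5 Ω
I = V / R_total = 110 / 227.5 = 0.4834 A
Voltage across the parallel pair: V_p = I × R_p = 0.4834 × 14.54 = 7.027 V
R_b sees V_p directly, so P = V_p² / R_b.
P_R_b = (7.027)² / 470 = 0.1051 W

105 mW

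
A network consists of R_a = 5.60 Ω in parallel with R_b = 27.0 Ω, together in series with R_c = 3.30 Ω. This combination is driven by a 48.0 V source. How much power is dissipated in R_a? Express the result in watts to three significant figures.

140 W

First find R_p for the parallel pair, then treat R_p + R_c as a series loop.
R_p = (5.60×27.0)/(5.60+27.0) = 4.638 Ω
R_total = R_p + 3.30 = 4.638 + 3.30 = 7.938 Ω
I = V / R_total = 48.0 / 7.938 = 6.047 A
Voltage across the parallel pair: V_p = I × R_p = 6.047 × 4.638 = 28.05 V
Use P = V²/R for R_a with V = V_p.
P_R_a = (28.05)² / 5.60 = 140.5 W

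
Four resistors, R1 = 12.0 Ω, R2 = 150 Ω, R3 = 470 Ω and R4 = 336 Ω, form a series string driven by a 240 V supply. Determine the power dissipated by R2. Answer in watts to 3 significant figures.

The current is common to all series resistors; compute it, then apply P = I²R for the target.
R_total = 12.0 + 150 + 470 + 336 = 968.0 Ω
I = V / R_total = 240 / 968.0 = 0.2479 A
P_R2 = I² × R2 = (0.2479)² × 150 = 9.221 W

9.22 W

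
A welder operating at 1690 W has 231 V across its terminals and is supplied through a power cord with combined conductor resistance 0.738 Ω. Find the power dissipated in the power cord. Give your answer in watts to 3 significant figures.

The power cord is a series resistance carrying the load current; its dissipation is I²R_line.
I = P / V = 1690 / 231 = 7.316 A through the power cord.
P_line = I² R_line = (7.316)² × 0.738 = 39.50 W

39.5 W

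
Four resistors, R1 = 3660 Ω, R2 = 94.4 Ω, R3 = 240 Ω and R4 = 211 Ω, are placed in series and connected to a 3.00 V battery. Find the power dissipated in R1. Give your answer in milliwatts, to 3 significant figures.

1.86 mW

Since the resistors are in series they all carry the loop current I = V/R_total; the power in any one is I²R.
R_total = 3660 + 94.4 + 240 + 211 = 4205 Ω
I = V / R_total = 3.00 / 4205 = 0.0007134 A
P_R1 = I² × R1 = (0.0007134)² × 3660 = 0.001863 W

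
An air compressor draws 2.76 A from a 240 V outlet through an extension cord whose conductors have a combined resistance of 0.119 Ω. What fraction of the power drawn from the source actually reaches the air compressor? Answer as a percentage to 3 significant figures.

99.9 %

The extension cord carries the full 2.76 A.
P_line = I² R_line = (2.760)² × 0.119 = 0.9065 W
P_source = V I = 240 × 2.760 = 662.4 W; P_load = 661.5 W
η = P_load / P_source = 661.5 / 662.4 = 0.9986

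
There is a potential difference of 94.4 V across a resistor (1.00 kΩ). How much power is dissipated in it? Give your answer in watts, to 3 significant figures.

Voltage and resistance are given, so P = V²/R is the one-step route.
P = (94.4 V)² / 1000 Ω = 8.911 W

8.91 W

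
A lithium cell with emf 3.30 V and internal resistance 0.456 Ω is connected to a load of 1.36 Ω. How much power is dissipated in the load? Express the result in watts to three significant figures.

Find the circuit current first, then P = I²R for the load (series elements share I).
I = ε / (r + R) = 3.30 / (0.456 + 1.36) = 1.817 A
P_load = I² R = (1.817)² × 1.36 = 4.491 W

4.49 W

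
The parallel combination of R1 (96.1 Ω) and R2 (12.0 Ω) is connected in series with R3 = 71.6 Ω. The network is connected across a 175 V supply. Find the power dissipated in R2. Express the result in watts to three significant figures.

42.9 W

First find R_p for the parallel pair, then treat R_p + R3 as a series loop.
R_p = (96.1×12.0)/(96.1+12.0) = 10.67 Ω
R_total = R_p + 71.6 = 10.67 + 71.6 = 82.27 Ω
I = V / R_total = 175 / 82.27 = 2.127 A
Voltage across the parallel pair: V_p = I × R_p = 2.127 × 10.67 = 22.69 V
R2 has V_p across it, so P = V_p²/R2.
P_R2 = (22.69)² / 12.0 = 42.91 W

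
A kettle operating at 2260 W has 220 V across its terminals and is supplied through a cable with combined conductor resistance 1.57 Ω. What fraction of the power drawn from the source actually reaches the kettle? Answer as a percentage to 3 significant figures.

93.2 %

I = P / V = 2260 / 220 = 10.27 A through the cable.
P_line = I² R_line = (10.27)² × 1.57 = 165.7 W
P_source = P_load + P_line = 2260 + 165.7 = 2426 W
η = P_load / P_source = 2260 / 2426 = 0.9317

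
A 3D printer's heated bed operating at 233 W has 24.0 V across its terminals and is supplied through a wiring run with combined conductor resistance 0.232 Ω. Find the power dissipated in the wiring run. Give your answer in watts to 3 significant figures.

21.9 W

The wiring run and load are in series, so the same current flows in both; the loss is I²R_line.
I = P / V = 233 / 24.0 = 9.708 A through the wiring run.
P_line = I² R_line = (9.708)² × 0.232 = 21.87 W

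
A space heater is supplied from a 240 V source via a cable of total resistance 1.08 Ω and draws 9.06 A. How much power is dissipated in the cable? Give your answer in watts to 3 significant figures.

The cable is a series resistance carrying the load current; its dissipation is I²R_line.
The cable carries the full 9.06 A.
P_line = I² R_line = (9.060)² × 1.08 = 88.65 W

88.7 W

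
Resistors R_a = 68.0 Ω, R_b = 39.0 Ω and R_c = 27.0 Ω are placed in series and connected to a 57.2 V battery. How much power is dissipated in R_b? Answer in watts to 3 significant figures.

Since the resistors are in series they all carry the loop current I = V/R_total; the power in any one is I²R.
R_total = 68.0 + 39.0 + 27.0 = 134.0 Ω
I = V / R_total = 57.2 / 134.0 = 0.4269 A
P_R_b = I² × R_b = (0.4269)² × 39.0 = 7.106 W

7.11 W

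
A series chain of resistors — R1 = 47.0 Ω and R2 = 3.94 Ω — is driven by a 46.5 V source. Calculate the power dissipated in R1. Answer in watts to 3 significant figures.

39.2 W

In a series string the same current flows through every resistor — find that current, then P = I²R for the one we want.
R_total = 47.0 + 3.94 = 50.94 Ω
I = V / R_total = 46.5 / 50.94 = 0.9128 A
P_R1 = I² × R1 = (0.9128)² × 47.0 = 39.16 W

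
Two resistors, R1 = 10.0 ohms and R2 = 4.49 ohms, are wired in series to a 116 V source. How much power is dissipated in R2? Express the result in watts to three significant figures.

In a series string the same current flows through every resistor — find that current, then P = I²R for the one we want.
R_total = 10.0 + 4.49 = 14.49 Ω
I = V / R_total = 116 / 14.49 = 8.006 A
P_R2 = I² × R2 = (8.006)² × 4.49 = 287.8 W

288 W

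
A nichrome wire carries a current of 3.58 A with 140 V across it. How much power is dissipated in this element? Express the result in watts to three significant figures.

501 W

V and I are known directly — P = V I, no intermediate step needed.
P = 140 V × 3.580 A = 501.2 W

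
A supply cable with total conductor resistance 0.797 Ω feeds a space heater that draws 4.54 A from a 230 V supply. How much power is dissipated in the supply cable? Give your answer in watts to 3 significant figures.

Line loss is just I²R for the cable — we know both I and R_line directly.
The supply cable carries the full 4.54 A.
P_line = I² R_line = (4.540)² × 0.797 = 16.43 W

16.4 W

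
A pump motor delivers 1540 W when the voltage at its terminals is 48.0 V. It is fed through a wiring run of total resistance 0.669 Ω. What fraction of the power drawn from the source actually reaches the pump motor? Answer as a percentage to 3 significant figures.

I = P / V = 1540 / 48.0 = 32.08 A through the wiring run.
P_line = I² R_line = (32.08)² × 0.669 = 688.6 W
P_source = P_load + P_line = 1540 + 688.6 = 2229 W
η = P_load / P_source = 1540 / 2229 = 0.6910

69.1 %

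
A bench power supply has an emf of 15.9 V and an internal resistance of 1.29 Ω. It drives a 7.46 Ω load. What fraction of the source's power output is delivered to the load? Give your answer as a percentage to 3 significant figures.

85.3 %

The source delivers εI, of which I²R reaches the load and I²r is lost; since I is common, η = R/(R+r).
η = R / (R + r) = 7.46 / (7.46 + 1.29) = 0.8526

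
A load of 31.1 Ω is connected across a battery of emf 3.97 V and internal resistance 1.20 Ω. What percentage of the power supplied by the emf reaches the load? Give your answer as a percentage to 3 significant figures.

96.3 %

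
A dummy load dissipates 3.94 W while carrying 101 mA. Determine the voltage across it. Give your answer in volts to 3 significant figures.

39.0 V

Rearranging the power relation for the two known quantities gives V = P / I.
V = 3.94 / 0.1010 = 39.01 V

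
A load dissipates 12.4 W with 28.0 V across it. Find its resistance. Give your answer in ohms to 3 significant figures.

Rearranging the power relation for the two known quantities gives R = V² / P.
R = (28.0)² / 12.4 = 63.23 Ω

63.2 Ω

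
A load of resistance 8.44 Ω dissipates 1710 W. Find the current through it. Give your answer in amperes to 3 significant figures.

14.2 A

Rearranging the power relation for the two known quantities gives I = √(P / R).
I = √(1710 / 8.44) = 14.23 A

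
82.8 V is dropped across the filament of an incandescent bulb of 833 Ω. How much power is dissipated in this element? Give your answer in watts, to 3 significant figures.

With V across and R both known, P = V²/R gives the dissipation directly.
P = (82.8 V)² / 833 Ω = 8.230 W

8.23 W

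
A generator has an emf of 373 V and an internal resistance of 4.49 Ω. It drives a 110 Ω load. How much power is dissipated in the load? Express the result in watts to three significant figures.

Find the circuit current first, then P = I²R for the load (series elements share I).
I = ε / (r + R) = 373 / (4.49 + 110) = 3.258 A
P_load = I² R = (3.258)² × 110 = 1168 W

1170 W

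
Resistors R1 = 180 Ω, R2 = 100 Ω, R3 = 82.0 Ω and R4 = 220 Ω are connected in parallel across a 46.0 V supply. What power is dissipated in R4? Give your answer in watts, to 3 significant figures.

9.62 W

The supply voltage appears across each parallel branch — just use P = V²/R4.
P_R4 = V² / R4 = (46.0)² / 220 Ω = 9.618 W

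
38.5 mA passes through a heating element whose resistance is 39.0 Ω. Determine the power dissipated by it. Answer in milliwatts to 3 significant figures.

With I and R stated, P = I²R applies in one step.
P = (0.03850 A)² × 39.0 Ω = 0.05781 W

57.8 mW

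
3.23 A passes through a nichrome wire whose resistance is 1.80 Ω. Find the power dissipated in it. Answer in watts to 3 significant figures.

18.8 W

With I and R stated, P = I²R applies in one step.
P = (3.230 A)² × 1.80 Ω = 18.78 W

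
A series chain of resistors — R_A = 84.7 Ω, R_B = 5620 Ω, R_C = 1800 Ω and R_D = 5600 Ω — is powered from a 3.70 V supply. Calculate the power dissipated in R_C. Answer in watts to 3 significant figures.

The current is common to all series resistors; compute it, then apply P = I²R for the target.
R_total = 84.7 + 5620 + 1800 + 5600 = 13100 Ω
I = V / R_total = 3.70 / 13100 = 0.0002823 A
P_R_C = I² × R_C = (0.0002823)² × 1800 = 0.0001435 W

0.000143 W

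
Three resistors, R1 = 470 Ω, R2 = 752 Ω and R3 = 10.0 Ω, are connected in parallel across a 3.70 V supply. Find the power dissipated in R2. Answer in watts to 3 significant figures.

Every branch has 3.70 V across it, so for R2 the power is simply V²/R.
P_R2 = V² / R2 = (3.70)² / 752 Ω = 0.01820 W

0.0182 W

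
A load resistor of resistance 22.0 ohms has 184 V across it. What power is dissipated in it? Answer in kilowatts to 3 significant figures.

Voltage and resistance are given, so P = V²/R is the one-step route.
P = (184 V)² / 22.0 Ω = 1539 W

1.54 kW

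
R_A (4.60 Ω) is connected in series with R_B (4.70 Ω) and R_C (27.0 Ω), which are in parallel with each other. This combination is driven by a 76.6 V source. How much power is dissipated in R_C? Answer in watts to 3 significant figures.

Replace R_B and R_C with their parallel equivalent so the circuit becomes R_A in series with R_p.
R_p = (4.70×27.0)/(4.70+27.0) = 4.003 Ω
R_total = 4.60 + 4.003 = 8.603 Ω
I = V / R_total = 76.6 / 8.603 = 8.904 A
Voltage across the parallel pair: V_p = I × R_p = 8.904 × 4.003 = 35.64 V
R_C sees V_p directly, so P = V_p² / R_C.
P_R_C = (35.64)² / 27.0 = 47.05 W

47.1 W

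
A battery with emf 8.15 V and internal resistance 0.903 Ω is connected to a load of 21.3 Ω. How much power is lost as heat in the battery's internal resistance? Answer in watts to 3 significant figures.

The source's internal resistance is just another series element carrying I; its dissipation is I²r.
I = ε / (r + R) = 8.15 / (0.903 + 21.3) = 0.3671 A
P_int = I² r = (0.3671)² × 0.903 = 0.1217 W

0.122 W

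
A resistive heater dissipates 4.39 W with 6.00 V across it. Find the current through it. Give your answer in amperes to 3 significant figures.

0.732 A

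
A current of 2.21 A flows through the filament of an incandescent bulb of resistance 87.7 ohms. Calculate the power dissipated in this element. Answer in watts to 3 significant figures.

Knowing I and R, the power is just I²R — no need to find V first.
P = (2.210 A)² × 87.7 Ω = 428.3 W

428 W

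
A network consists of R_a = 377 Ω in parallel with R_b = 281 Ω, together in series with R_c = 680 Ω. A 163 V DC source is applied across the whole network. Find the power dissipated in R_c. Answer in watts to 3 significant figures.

25.5 W

Reduce the parallel combination to a single R_p; the circuit then becomes R_p in series with the remaining resistor.
R_p = (377×281)/(377+281) = 161.0 Ω
R_total = R_p + 680 = 161.0 + 680 = 841.0 Ω
I = V / R_total = 163 / 841.0 = 0.1938 A
R_c carries the full series current, so P = I²R.
P_R_c = (0.1938)² × 680 = 25.54 W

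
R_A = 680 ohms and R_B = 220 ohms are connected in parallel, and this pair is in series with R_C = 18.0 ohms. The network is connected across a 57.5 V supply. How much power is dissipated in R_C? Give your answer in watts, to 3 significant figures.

Reduce the parallel combination to a single R_p; the circuit then becomes R_p in series with the remaining resistor.
R_p = (680×220)/(680+220) = 166.2 Ω
R_total = R_p + 18.0 = 166.2 + 18.0 = 184.2 Ω
I = V / R_total = 57.5 / 184.2 = 0.3121 A
R_C is the series element, so its power is I²R.
P_R_C = (0.3121)² × 18.0 = 1.754 W

1.75 W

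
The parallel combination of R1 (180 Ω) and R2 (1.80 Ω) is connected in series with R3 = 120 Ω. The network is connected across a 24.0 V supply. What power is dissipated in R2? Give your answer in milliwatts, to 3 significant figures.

First find R_p for the parallel pair, then treat R_p + R3 as a series loop.
R_p = (180×1.80)/(180+1.80) = 1.782 Ω
R_total = R_p + 120 = 1.782 + 120 = 121.8 Ω
I = V / R_total = 24.0 / 121.8 = 0.1971 A
Voltage across the parallel pair: V_p = I × R_p = 0.1971 × 1.782 = 0.3512 V
R2 sits across V_p; its power is V_p²/R.
P_R2 = (0.3512)² / 1.80 = 0.06853 W

68.5 mW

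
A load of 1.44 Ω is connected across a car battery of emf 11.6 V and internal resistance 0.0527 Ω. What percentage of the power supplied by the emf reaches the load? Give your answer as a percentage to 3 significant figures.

96.5 %

Efficiency is P_load / P_total. With a series r and R sharing the same I, P = I²R for each, so η = R/(R+r).
η = R / (R + r) = 1.44 / (1.44 + 0.0527) = 0.9647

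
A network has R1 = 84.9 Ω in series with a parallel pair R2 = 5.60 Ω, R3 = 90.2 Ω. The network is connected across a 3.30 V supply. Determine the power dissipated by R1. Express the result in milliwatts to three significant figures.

First combine the parallel branches into one equivalent R_p, then R1 + R_p is a series pair.
R_p = (5.60×90.2)/(5.60+90.2) = 5.273 Ω
R_total = 84.9 + 5.273 = 90.17 Ω
I = V / R_total = 3.30 / 90.17 = 0.03660 A
All the current flows through R1; use P = I²R.
P_R1 = (0.03660)² × 84.9 = 0.1137 W

114 mW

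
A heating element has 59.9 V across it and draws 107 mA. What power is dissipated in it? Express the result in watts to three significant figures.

With V and I both given, power follows immediately from P = V I.
P = 59.9 V × 0.1070 A = 6.409 W

6.41 W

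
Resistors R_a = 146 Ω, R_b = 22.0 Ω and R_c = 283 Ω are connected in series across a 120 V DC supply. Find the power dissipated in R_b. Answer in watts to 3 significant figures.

1.56 W

Series elements share the same current, so find I first, then use P = I²R.
R_total = 146 + 22.0 + 283 = 451.0 Ω
I = V / R_total = 120 / 451.0 = 0.2661 A
P_R_b = I² × R_b = (0.2661)² × 22.0 = 1.558 W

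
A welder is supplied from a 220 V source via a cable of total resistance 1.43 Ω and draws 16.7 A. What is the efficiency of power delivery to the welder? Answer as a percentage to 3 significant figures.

The cable carries the full 16.7 A.
P_line = I² R_line = (16.70)² × 1.43 = 398.8 W
P_source = V I = 220 × 16.70 = 3674 W; P_load = 3275 W
η = P_load / P_source = 3275 / 3674 = 0.8914

89.1 %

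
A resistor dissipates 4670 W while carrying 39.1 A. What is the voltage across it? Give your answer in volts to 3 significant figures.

119 V

From P = V I = I²R = V²/R, with the two given quantities we get V = P / I.
V = 4670 / 39.10 = 119.4 V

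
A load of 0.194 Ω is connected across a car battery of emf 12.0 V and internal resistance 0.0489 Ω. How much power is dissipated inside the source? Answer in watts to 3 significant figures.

Internal loss is I²r, with I set by the total series resistance r+R.
I = ε / (r + R) = 12.0 / (0.0489 + 0.194) = 49.40 A
P_int = I² r = (49.40)² × 0.0489 = 119.3 W

119 W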